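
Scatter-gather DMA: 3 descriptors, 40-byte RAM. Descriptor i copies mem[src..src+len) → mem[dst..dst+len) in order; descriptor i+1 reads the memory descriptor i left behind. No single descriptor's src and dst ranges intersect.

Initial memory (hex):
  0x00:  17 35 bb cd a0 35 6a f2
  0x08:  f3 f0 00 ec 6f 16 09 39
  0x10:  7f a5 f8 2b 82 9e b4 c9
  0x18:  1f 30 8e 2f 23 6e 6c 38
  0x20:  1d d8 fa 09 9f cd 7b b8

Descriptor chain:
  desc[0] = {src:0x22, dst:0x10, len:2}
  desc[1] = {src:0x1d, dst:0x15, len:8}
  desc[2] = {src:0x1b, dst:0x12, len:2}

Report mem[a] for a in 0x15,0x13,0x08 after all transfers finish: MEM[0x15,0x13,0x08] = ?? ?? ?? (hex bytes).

#0 dst[0x10+2] := {0xfa,0x09}
#1 dst[0x15+8] := {0x6e,0x6c,0x38,0x1d,0xd8,0xfa,0x09,0x9f}
#2 dst[0x12+2] := {0x09,0x9f}
query mem[0x15]=0x6e, mem[0x13]=0x9f, mem[0x08]=0xf3

MEM[0x15,0x13,0x08] = 6e 9f f3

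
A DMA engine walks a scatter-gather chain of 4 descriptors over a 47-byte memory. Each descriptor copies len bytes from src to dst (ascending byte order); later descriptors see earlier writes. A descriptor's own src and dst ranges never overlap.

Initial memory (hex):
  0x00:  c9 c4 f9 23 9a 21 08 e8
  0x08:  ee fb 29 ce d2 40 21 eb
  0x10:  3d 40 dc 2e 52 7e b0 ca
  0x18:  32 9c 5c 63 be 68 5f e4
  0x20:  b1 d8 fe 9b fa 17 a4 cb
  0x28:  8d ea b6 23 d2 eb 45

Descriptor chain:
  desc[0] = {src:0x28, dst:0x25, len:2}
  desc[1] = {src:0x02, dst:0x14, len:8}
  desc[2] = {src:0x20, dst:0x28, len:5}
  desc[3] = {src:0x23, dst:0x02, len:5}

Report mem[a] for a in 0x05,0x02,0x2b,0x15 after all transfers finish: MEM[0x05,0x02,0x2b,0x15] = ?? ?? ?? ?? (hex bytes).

MEM[0x05,0x02,0x2b,0x15] = ea 9b 9b 23

D0: mem[0x25..0x26] <- [8d ea]
D1: mem[0x14..0x1b] <- [f9 23 9a 21 08 e8 ee fb]
D2: mem[0x28..0x2c] <- [b1 d8 fe 9b fa]
D3: mem[0x02..0x06] <- [9b fa 8d ea cb]
query mem[0x05]=0xea, mem[0x02]=0x9b, mem[0x2b]=0x9b, mem[0x15]=0x23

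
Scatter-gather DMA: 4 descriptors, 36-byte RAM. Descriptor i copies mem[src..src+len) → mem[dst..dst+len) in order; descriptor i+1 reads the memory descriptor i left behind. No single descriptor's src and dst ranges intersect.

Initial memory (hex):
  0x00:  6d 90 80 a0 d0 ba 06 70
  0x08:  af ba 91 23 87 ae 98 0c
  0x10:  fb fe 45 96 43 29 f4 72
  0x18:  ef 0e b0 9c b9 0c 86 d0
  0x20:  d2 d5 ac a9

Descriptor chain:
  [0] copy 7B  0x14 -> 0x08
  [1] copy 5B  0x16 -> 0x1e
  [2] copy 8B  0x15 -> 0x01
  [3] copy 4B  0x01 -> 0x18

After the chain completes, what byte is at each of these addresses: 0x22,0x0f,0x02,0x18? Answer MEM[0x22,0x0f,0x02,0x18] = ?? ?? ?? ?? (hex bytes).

  after D0: wrote 7B at 0x08 = 4329f472ef0eb0
  after D1: wrote 5B at 0x1e = f472ef0eb0
  after D2: wrote 8B at 0x01 = 29f472ef0eb09cb9
  after D3: wrote 4B at 0x18 = 29f472ef
query mem[0x22]=0xb0, mem[0x0f]=0x0c, mem[0x02]=0xf4, mem[0x18]=0x29

MEM[0x22,0x0f,0x02,0x18] = b0 0c f4 29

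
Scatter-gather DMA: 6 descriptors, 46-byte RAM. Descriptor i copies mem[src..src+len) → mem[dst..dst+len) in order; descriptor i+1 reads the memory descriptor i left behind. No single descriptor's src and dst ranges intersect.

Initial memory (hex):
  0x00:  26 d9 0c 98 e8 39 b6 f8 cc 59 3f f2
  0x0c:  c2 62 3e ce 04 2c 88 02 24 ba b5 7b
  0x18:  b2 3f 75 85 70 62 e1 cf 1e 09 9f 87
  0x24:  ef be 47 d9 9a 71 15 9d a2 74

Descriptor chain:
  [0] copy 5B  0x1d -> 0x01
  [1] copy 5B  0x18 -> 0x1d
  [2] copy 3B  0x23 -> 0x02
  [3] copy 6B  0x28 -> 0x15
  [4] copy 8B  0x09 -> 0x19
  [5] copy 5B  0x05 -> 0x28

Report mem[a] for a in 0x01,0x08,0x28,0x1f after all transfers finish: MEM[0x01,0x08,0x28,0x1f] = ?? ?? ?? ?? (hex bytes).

#0 dst[0x01+5] := {0x62,0xe1,0xcf,0x1e,0x09}
#1 dst[0x1d+5] := {0xb2,0x3f,0x75,0x85,0x70}
#2 dst[0x02+3] := {0x87,0xef,0xbe}
#3 dst[0x15+6] := {0x9a,0x71,0x15,0x9d,0xa2,0x74}
#4 dst[0x19+8] := {0x59,0x3f,0xf2,0xc2,0x62,0x3e,0xce,0x04}
#5 dst[0x28+5] := {0x09,0xb6,0xf8,0xcc,0x59}
query mem[0x01]=0x62, mem[0x08]=0xcc, mem[0x28]=0x09, mem[0x1f]=0xce

MEM[0x01,0x08,0x28,0x1f] = 62 cc 09 ce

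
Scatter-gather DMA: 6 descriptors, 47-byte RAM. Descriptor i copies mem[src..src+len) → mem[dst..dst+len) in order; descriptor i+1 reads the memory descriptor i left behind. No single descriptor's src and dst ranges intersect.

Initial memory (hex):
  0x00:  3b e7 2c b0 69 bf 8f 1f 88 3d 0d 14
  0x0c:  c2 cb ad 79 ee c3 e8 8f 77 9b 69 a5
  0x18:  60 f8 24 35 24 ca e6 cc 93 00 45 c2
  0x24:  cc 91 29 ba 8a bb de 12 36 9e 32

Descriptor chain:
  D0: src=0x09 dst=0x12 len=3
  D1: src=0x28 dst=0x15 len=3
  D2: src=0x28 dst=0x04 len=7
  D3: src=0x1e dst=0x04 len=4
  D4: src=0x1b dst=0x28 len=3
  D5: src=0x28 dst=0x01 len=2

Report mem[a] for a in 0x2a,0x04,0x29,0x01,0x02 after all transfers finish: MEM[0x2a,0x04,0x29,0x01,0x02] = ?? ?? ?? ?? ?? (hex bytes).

MEM[0x2a,0x04,0x29,0x01,0x02] = ca e6 24 35 24

D0: mem[0x12..0x14] <- [3d 0d 14]
D1: mem[0x15..0x17] <- [8a bb de]
D2: mem[0x04..0x0a] <- [8a bb de 12 36 9e 32]
D3: mem[0x04..0x07] <- [e6 cc 93 00]
D4: mem[0x28..0x2a] <- [35 24 ca]
D5: mem[0x01..0x02] <- [35 24]
query mem[0x2a]=0xca, mem[0x04]=0xe6, mem[0x29]=0x24, mem[0x01]=0x35, mem[0x02]=0x24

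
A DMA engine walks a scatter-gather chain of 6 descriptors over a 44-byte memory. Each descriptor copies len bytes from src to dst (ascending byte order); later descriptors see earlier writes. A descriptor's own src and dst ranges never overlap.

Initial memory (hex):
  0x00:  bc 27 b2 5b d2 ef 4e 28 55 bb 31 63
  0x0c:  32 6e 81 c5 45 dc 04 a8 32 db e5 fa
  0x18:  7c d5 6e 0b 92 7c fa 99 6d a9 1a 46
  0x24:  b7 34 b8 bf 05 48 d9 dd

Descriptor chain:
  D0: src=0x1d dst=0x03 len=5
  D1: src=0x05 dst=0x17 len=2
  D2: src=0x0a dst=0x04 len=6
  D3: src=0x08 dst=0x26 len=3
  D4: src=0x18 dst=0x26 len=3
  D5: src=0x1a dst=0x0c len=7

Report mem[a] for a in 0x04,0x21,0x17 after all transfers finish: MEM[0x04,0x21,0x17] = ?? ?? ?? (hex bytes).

MEM[0x04,0x21,0x17] = 31 a9 99

#0 dst[0x03+5] := {0x7c,0xfa,0x99,0x6d,0xa9}
#1 dst[0x17+2] := {0x99,0x6d}
#2 dst[0x04+6] := {0x31,0x63,0x32,0x6e,0x81,0xc5}
#3 dst[0x26+3] := {0x81,0xc5,0x31}
#4 dst[0x26+3] := {0x6d,0xd5,0x6e}
#5 dst[0x0c+7] := {0x6e,0x0b,0x92,0x7c,0xfa,0x99,0x6d}
query mem[0x04]=0x31, mem[0x21]=0xa9, mem[0x17]=0x99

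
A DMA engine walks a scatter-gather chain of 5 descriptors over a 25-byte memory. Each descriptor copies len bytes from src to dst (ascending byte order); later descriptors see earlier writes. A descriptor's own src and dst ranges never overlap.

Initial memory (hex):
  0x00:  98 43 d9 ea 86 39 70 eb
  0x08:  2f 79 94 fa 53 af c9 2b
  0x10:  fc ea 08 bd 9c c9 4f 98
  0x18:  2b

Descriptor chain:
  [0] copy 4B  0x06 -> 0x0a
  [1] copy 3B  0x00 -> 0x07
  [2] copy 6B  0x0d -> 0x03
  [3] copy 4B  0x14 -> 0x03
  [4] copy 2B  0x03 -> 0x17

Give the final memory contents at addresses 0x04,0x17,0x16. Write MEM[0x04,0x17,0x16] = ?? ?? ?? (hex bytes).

#0 dst[0x0a+4] := {0x70,0xeb,0x2f,0x79}
#1 dst[0x07+3] := {0x98,0x43,0xd9}
#2 dst[0x03+6] := {0x79,0xc9,0x2b,0xfc,0xea,0x08}
#3 dst[0x03+4] := {0x9c,0xc9,0x4f,0x98}
#4 dst[0x17+2] := {0x9c,0xc9}
query mem[0x04]=0xc9, mem[0x17]=0x9c, mem[0x16]=0x4f

MEM[0x04,0x17,0x16] = c9 9c 4f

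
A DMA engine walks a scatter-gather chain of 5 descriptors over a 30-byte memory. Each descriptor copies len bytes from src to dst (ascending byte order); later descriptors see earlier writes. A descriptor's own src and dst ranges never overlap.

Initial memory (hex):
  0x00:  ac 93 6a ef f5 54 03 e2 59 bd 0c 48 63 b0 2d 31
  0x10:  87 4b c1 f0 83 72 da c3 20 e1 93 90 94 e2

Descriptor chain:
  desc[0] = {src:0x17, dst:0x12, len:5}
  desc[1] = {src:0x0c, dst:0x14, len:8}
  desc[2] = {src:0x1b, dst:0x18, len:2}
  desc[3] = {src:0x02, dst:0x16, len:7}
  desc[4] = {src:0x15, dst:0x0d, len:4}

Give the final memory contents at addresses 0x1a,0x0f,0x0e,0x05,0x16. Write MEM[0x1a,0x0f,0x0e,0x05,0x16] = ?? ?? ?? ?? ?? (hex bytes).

MEM[0x1a,0x0f,0x0e,0x05,0x16] = 03 ef 6a 54 6a

D0: mem[0x12..0x16] <- [c3 20 e1 93 90]
D1: mem[0x14..0x1b] <- [63 b0 2d 31 87 4b c3 20]
D2: mem[0x18..0x19] <- [20 94]
D3: mem[0x16..0x1c] <- [6a ef f5 54 03 e2 59]
D4: mem[0x0d..0x10] <- [b0 6a ef f5]
query mem[0x1a]=0x03, mem[0x0f]=0xef, mem[0x0e]=0x6a, mem[0x05]=0x54, mem[0x16]=0x6a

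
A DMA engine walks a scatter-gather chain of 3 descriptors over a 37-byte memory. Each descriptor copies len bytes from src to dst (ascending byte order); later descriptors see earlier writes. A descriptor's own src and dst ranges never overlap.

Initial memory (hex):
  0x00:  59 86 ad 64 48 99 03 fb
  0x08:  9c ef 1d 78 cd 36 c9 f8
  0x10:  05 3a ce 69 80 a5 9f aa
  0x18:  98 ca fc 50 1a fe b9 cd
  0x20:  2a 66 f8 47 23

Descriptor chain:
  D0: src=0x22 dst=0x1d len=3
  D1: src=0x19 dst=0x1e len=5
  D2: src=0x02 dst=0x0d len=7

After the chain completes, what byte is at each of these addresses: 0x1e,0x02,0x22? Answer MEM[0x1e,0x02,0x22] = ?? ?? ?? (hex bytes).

MEM[0x1e,0x02,0x22] = ca ad f8

  after D0: wrote 3B at 0x1d = f84723
  after D1: wrote 5B at 0x1e = cafc501af8
  after D2: wrote 7B at 0x0d = ad64489903fb9c
query mem[0x1e]=0xca, mem[0x02]=0xad, mem[0x22]=0xf8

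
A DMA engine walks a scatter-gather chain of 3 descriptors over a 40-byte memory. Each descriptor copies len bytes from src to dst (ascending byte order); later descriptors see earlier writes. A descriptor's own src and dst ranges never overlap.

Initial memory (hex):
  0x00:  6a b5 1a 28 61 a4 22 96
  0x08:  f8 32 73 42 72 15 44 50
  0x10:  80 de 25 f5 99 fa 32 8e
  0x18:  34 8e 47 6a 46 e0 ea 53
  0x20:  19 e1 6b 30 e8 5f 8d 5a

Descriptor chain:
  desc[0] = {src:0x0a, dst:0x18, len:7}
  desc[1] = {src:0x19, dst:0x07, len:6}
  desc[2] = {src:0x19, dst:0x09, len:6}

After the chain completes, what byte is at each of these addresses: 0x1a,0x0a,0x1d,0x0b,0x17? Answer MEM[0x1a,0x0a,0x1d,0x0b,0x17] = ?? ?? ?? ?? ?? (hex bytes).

D0: mem[0x18..0x1e] <- [73 42 72 15 44 50 80]
D1: mem[0x07..0x0c] <- [42 72 15 44 50 80]
D2: mem[0x09..0x0e] <- [42 72 15 44 50 80]
query mem[0x1a]=0x72, mem[0x0a]=0x72, mem[0x1d]=0x50, mem[0x0b]=0x15, mem[0x17]=0x8e

MEM[0x1a,0x0a,0x1d,0x0b,0x17] = 72 72 50 15 8e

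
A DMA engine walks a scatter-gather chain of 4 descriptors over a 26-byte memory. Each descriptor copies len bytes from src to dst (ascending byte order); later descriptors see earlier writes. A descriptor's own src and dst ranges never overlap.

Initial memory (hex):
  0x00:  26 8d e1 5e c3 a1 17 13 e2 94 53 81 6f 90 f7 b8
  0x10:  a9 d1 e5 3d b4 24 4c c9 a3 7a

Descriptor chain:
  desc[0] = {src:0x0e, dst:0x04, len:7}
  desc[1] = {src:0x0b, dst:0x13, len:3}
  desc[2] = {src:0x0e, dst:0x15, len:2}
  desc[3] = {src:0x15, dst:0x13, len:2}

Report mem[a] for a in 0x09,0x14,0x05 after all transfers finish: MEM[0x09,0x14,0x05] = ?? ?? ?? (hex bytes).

MEM[0x09,0x14,0x05] = 3d b8 b8

[0] 0x0e->0x04 len=7 : f7 b8 a9 d1 e5 3d b4
[1] 0x0b->0x13 len=3 : 81 6f 90
[2] 0x0e->0x15 len=2 : f7 b8
[3] 0x15->0x13 len=2 : f7 b8
query mem[0x09]=0x3d, mem[0x14]=0xb8, mem[0x05]=0xb8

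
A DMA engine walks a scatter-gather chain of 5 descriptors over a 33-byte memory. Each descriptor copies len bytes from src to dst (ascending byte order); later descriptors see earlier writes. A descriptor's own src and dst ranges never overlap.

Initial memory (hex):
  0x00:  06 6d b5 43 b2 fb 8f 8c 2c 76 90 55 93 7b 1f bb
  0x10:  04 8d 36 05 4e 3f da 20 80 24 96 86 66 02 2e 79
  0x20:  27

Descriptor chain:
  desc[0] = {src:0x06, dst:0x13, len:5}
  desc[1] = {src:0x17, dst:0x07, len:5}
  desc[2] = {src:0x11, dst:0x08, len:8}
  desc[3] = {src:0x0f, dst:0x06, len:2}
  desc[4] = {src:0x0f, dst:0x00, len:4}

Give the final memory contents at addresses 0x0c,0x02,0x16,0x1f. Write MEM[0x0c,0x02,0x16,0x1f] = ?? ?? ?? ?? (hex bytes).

MEM[0x0c,0x02,0x16,0x1f] = 2c 8d 76 79

  after D0: wrote 5B at 0x13 = 8f8c2c7690
  after D1: wrote 5B at 0x07 = 9080249686
  after D2: wrote 8B at 0x08 = 8d368f8c2c769080
  after D3: wrote 2B at 0x06 = 8004
  after D4: wrote 4B at 0x00 = 80048d36
query mem[0x0c]=0x2c, mem[0x02]=0x8d, mem[0x16]=0x76, mem[0x1f]=0x79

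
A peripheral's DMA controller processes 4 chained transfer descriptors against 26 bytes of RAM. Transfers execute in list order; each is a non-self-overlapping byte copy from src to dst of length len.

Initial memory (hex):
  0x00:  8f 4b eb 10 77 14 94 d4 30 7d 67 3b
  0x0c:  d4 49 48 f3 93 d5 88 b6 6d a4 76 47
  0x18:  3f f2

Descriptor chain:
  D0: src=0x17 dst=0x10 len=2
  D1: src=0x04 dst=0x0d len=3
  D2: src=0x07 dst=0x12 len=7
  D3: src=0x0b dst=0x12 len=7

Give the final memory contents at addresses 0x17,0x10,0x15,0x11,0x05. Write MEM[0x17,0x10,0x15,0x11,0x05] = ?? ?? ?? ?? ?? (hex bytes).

  after D0: wrote 2B at 0x10 = 473f
  after D1: wrote 3B at 0x0d = 771494
  after D2: wrote 7B at 0x12 = d4307d673bd477
  after D3: wrote 7B at 0x12 = 3bd4771494473f
query mem[0x17]=0x47, mem[0x10]=0x47, mem[0x15]=0x14, mem[0x11]=0x3f, mem[0x05]=0x14

MEM[0x17,0x10,0x15,0x11,0x05] = 47 47 14 3f 14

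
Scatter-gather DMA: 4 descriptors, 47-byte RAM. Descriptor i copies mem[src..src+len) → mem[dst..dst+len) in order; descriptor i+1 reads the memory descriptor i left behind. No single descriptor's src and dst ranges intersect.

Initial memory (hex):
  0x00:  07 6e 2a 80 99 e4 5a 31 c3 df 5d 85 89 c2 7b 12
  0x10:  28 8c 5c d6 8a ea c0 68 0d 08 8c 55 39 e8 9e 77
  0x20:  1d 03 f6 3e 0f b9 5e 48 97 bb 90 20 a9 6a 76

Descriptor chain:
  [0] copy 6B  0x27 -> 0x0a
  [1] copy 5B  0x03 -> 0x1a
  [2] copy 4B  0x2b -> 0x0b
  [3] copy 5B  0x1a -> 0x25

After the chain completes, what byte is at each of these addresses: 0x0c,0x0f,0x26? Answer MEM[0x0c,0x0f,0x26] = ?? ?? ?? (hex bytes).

MEM[0x0c,0x0f,0x26] = a9 a9 99

D0: mem[0x0a..0x0f] <- [48 97 bb 90 20 a9]
D1: mem[0x1a..0x1e] <- [80 99 e4 5a 31]
D2: mem[0x0b..0x0e] <- [20 a9 6a 76]
D3: mem[0x25..0x29] <- [80 99 e4 5a 31]
query mem[0x0c]=0xa9, mem[0x0f]=0xa9, mem[0x26]=0x99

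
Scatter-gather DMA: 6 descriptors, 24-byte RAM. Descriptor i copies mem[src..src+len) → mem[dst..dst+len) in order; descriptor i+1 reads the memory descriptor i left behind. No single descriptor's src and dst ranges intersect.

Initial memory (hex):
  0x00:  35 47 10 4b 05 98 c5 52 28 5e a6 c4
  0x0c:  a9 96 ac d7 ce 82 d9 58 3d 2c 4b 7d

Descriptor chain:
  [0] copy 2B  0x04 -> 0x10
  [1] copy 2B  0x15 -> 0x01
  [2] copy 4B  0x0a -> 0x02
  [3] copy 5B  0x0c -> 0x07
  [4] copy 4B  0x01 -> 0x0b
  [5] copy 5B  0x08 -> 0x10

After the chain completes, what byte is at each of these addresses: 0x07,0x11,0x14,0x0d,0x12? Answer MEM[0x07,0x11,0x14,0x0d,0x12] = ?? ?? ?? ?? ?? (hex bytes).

MEM[0x07,0x11,0x14,0x0d,0x12] = a9 ac a6 c4 d7

[0] 0x04->0x10 len=2 : 05 98
[1] 0x15->0x01 len=2 : 2c 4b
[2] 0x0a->0x02 len=4 : a6 c4 a9 96
[3] 0x0c->0x07 len=5 : a9 96 ac d7 05
[4] 0x01->0x0b len=4 : 2c a6 c4 a9
[5] 0x08->0x10 len=5 : 96 ac d7 2c a6
query mem[0x07]=0xa9, mem[0x11]=0xac, mem[0x14]=0xa6, mem[0x0d]=0xc4, mem[0x12]=0xd7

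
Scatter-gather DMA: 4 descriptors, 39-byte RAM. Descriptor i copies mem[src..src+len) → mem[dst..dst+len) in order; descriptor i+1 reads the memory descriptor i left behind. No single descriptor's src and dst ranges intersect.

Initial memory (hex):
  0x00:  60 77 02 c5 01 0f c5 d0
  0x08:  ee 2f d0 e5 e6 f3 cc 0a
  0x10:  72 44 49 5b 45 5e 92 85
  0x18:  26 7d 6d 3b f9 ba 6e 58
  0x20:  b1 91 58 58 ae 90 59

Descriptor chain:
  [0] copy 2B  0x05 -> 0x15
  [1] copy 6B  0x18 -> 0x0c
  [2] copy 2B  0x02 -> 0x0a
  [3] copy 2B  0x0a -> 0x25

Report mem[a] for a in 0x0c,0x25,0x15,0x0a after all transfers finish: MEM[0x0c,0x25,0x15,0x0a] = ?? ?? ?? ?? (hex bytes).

MEM[0x0c,0x25,0x15,0x0a] = 26 02 0f 02

D0: mem[0x15..0x16] <- [0f c5]
D1: mem[0x0c..0x11] <- [26 7d 6d 3b f9 ba]
D2: mem[0x0a..0x0b] <- [02 c5]
D3: mem[0x25..0x26] <- [02 c5]
query mem[0x0c]=0x26, mem[0x25]=0x02, mem[0x15]=0x0f, mem[0x0a]=0x02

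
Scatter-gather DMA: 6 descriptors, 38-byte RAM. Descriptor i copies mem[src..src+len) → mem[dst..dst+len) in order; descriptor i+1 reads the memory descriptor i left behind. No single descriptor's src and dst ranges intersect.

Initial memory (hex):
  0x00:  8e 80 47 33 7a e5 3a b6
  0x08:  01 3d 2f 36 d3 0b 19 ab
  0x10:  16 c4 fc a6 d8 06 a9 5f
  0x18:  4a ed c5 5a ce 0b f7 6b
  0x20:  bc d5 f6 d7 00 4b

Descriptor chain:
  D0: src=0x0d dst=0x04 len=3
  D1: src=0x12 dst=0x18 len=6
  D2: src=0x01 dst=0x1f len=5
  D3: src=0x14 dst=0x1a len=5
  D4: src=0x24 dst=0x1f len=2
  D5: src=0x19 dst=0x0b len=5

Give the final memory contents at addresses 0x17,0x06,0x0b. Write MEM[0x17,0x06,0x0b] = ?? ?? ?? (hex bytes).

  after D0: wrote 3B at 0x04 = 0b19ab
  after D1: wrote 6B at 0x18 = fca6d806a95f
  after D2: wrote 5B at 0x1f = 8047330b19
  after D3: wrote 5B at 0x1a = d806a95ffc
  after D4: wrote 2B at 0x1f = 004b
  after D5: wrote 5B at 0x0b = a6d806a95f
query mem[0x17]=0x5f, mem[0x06]=0xab, mem[0x0b]=0xa6

MEM[0x17,0x06,0x0b] = 5f ab a6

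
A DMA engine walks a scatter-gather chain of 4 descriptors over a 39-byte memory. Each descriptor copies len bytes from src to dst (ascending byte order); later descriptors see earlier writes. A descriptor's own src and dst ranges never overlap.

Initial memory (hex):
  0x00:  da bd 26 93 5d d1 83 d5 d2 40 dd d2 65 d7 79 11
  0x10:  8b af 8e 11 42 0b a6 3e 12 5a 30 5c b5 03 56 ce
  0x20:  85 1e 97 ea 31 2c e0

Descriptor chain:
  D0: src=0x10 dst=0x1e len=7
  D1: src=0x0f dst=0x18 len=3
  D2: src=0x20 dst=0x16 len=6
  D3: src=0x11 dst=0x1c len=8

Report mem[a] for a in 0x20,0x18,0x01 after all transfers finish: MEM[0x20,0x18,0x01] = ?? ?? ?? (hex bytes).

MEM[0x20,0x18,0x01] = 0b 42 bd

#0 dst[0x1e+7] := {0x8b,0xaf,0x8e,0x11,0x42,0x0b,0xa6}
#1 dst[0x18+3] := {0x11,0x8b,0xaf}
#2 dst[0x16+6] := {0x8e,0x11,0x42,0x0b,0xa6,0x2c}
#3 dst[0x1c+8] := {0xaf,0x8e,0x11,0x42,0x0b,0x8e,0x11,0x42}
query mem[0x20]=0x0b, mem[0x18]=0x42, mem[0x01]=0xbd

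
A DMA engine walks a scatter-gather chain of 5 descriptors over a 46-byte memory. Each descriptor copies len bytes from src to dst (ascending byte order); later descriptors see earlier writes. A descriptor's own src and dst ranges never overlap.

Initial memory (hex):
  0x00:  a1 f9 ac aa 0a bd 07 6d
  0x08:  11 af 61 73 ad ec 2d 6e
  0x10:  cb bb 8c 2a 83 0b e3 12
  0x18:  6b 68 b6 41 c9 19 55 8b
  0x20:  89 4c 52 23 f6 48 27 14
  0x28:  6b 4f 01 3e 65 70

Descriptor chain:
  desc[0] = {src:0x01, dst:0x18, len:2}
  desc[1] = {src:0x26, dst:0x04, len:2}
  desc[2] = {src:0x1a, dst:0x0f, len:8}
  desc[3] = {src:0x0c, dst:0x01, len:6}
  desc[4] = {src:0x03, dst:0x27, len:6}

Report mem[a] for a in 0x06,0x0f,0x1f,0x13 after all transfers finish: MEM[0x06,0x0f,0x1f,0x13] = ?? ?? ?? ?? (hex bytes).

MEM[0x06,0x0f,0x1f,0x13] = c9 b6 8b 55

D0: mem[0x18..0x19] <- [f9 ac]
D1: mem[0x04..0x05] <- [27 14]
D2: mem[0x0f..0x16] <- [b6 41 c9 19 55 8b 89 4c]
D3: mem[0x01..0x06] <- [ad ec 2d b6 41 c9]
D4: mem[0x27..0x2c] <- [2d b6 41 c9 6d 11]
query mem[0x06]=0xc9, mem[0x0f]=0xb6, mem[0x1f]=0x8b, mem[0x13]=0x55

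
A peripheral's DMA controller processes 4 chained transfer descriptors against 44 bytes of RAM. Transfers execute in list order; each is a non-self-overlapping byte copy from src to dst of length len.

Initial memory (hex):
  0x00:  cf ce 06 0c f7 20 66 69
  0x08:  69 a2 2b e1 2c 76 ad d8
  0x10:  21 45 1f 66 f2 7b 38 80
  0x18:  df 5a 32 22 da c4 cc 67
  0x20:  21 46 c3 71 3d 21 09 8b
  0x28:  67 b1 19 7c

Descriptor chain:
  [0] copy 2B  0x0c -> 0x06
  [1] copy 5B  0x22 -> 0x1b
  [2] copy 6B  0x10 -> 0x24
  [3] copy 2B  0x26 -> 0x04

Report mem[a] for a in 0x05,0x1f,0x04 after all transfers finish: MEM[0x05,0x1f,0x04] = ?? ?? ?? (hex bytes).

[0] 0x0c->0x06 len=2 : 2c 76
[1] 0x22->0x1b len=5 : c3 71 3d 21 09
[2] 0x10->0x24 len=6 : 21 45 1f 66 f2 7b
[3] 0x26->0x04 len=2 : 1f 66
query mem[0x05]=0x66, mem[0x1f]=0x09, mem[0x04]=0x1f

MEM[0x05,0x1f,0x04] = 66 09 1f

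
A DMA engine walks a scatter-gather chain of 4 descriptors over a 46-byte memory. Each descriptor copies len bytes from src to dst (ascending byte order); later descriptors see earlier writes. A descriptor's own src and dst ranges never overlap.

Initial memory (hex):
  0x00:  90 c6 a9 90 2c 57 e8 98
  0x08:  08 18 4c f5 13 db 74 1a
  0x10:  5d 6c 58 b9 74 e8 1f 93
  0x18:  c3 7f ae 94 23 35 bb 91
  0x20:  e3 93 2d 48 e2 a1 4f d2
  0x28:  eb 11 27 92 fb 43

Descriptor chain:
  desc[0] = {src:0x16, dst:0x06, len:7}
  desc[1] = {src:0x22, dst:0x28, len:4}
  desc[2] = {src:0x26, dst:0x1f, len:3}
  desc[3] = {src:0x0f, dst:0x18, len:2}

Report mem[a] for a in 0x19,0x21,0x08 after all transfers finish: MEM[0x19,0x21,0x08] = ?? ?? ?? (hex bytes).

  after D0: wrote 7B at 0x06 = 1f93c37fae9423
  after D1: wrote 4B at 0x28 = 2d48e2a1
  after D2: wrote 3B at 0x1f = 4fd22d
  after D3: wrote 2B at 0x18 = 1a5d
query mem[0x19]=0x5d, mem[0x21]=0x2d, mem[0x08]=0xc3

MEM[0x19,0x21,0x08] = 5d 2d c3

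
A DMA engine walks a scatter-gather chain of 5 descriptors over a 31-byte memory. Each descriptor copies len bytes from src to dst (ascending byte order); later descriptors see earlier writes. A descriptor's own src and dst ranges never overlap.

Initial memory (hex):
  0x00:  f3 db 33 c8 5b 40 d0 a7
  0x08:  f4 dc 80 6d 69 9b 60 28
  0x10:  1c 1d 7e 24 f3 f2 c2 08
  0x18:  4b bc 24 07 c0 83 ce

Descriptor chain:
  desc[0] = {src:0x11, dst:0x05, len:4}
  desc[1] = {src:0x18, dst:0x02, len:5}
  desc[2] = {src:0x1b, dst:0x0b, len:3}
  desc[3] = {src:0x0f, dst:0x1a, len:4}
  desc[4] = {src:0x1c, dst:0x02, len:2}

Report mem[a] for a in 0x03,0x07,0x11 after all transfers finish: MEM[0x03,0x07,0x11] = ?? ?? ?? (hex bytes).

MEM[0x03,0x07,0x11] = 7e 24 1d

#0 dst[0x05+4] := {0x1d,0x7e,0x24,0xf3}
#1 dst[0x02+5] := {0x4b,0xbc,0x24,0x07,0xc0}
#2 dst[0x0b+3] := {0x07,0xc0,0x83}
#3 dst[0x1a+4] := {0x28,0x1c,0x1d,0x7e}
#4 dst[0x02+2] := {0x1d,0x7e}
query mem[0x03]=0x7e, mem[0x07]=0x24, mem[0x11]=0x1d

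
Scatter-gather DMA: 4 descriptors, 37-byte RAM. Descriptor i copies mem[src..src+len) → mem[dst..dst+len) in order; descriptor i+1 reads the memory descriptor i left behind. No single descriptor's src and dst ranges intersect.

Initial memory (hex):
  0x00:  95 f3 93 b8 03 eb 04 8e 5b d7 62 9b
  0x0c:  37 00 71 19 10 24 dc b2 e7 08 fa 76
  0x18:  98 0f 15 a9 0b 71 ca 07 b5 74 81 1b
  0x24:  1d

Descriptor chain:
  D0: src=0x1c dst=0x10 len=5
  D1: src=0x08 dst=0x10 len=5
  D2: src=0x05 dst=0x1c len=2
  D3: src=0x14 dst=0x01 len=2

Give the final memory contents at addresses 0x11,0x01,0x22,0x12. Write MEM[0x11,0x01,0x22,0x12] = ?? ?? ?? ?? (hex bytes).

MEM[0x11,0x01,0x22,0x12] = d7 37 81 62

D0: mem[0x10..0x14] <- [0b 71 ca 07 b5]
D1: mem[0x10..0x14] <- [5b d7 62 9b 37]
D2: mem[0x1c..0x1d] <- [eb 04]
D3: mem[0x01..0x02] <- [37 08]
query mem[0x11]=0xd7, mem[0x01]=0x37, mem[0x22]=0x81, mem[0x12]=0x62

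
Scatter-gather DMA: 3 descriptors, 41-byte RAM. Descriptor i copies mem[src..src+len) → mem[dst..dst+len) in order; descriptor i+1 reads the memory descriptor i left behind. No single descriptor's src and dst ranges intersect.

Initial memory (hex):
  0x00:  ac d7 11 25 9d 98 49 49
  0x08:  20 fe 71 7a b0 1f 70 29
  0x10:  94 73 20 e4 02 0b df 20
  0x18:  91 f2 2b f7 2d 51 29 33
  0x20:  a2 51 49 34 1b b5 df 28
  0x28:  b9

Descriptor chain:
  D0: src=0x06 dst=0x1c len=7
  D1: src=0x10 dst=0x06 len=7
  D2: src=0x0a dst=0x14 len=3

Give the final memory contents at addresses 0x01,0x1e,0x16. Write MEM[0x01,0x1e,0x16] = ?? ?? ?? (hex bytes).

MEM[0x01,0x1e,0x16] = d7 20 df

  after D0: wrote 7B at 0x1c = 494920fe717ab0
  after D1: wrote 7B at 0x06 = 947320e4020bdf
  after D2: wrote 3B at 0x14 = 020bdf
query mem[0x01]=0xd7, mem[0x1e]=0x20, mem[0x16]=0xdf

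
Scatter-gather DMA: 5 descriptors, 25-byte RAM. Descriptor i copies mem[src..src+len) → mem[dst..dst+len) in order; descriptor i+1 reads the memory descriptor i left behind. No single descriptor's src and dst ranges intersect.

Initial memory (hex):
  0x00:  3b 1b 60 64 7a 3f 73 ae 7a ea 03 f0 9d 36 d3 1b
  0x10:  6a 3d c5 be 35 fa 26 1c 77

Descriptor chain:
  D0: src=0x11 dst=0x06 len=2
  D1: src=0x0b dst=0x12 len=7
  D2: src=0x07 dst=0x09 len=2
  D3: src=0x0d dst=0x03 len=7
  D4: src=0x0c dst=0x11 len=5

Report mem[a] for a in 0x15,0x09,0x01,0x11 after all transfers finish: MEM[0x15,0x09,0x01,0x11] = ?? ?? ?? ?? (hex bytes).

[0] 0x11->0x06 len=2 : 3d c5
[1] 0x0b->0x12 len=7 : f0 9d 36 d3 1b 6a 3d
[2] 0x07->0x09 len=2 : c5 7a
[3] 0x0d->0x03 len=7 : 36 d3 1b 6a 3d f0 9d
[4] 0x0c->0x11 len=5 : 9d 36 d3 1b 6a
query mem[0x15]=0x6a, mem[0x09]=0x9d, mem[0x01]=0x1b, mem[0x11]=0x9d

MEM[0x15,0x09,0x01,0x11] = 6a 9d 1b 9d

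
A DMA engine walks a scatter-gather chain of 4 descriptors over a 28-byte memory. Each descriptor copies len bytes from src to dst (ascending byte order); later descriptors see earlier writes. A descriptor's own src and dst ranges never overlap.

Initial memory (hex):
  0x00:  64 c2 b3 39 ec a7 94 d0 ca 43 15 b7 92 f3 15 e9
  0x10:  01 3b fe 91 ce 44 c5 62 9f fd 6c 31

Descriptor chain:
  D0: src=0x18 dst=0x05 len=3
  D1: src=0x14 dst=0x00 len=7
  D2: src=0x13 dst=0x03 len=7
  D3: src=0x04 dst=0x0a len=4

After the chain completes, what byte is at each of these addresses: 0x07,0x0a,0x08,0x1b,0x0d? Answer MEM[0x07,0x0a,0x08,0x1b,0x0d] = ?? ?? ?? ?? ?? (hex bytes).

[0] 0x18->0x05 len=3 : 9f fd 6c
[1] 0x14->0x00 len=7 : ce 44 c5 62 9f fd 6c
[2] 0x13->0x03 len=7 : 91 ce 44 c5 62 9f fd
[3] 0x04->0x0a len=4 : ce 44 c5 62
query mem[0x07]=0x62, mem[0x0a]=0xce, mem[0x08]=0x9f, mem[0x1b]=0x31, mem[0x0d]=0x62

MEM[0x07,0x0a,0x08,0x1b,0x0d] = 62 ce 9f 31 62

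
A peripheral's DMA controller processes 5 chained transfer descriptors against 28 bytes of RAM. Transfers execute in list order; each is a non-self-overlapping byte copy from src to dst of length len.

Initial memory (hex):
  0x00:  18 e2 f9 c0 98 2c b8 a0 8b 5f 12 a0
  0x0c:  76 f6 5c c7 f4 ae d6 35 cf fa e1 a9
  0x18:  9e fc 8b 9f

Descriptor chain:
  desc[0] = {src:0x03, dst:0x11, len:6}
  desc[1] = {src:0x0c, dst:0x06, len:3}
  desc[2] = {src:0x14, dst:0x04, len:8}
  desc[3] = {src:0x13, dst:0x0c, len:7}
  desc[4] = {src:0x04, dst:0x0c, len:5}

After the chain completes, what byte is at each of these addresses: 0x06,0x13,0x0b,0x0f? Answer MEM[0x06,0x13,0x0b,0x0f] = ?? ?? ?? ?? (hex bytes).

MEM[0x06,0x13,0x0b,0x0f] = 8b 2c 9f a9

[0] 0x03->0x11 len=6 : c0 98 2c b8 a0 8b
[1] 0x0c->0x06 len=3 : 76 f6 5c
[2] 0x14->0x04 len=8 : b8 a0 8b a9 9e fc 8b 9f
[3] 0x13->0x0c len=7 : 2c b8 a0 8b a9 9e fc
[4] 0x04->0x0c len=5 : b8 a0 8b a9 9e
query mem[0x06]=0x8b, mem[0x13]=0x2c, mem[0x0b]=0x9f, mem[0x0f]=0xa9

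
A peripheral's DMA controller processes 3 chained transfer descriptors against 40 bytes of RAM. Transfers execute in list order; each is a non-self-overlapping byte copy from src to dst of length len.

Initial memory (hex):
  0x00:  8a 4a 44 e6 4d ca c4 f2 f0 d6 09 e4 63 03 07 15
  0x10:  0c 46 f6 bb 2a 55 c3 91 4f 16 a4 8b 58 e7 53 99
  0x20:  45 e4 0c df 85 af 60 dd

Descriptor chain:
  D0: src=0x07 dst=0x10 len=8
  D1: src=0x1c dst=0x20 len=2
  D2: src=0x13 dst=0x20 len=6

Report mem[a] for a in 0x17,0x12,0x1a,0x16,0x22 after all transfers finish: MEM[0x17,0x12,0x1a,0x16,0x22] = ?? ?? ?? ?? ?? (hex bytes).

  after D0: wrote 8B at 0x10 = f2f0d609e4630307
  after D1: wrote 2B at 0x20 = 58e7
  after D2: wrote 6B at 0x20 = 09e46303074f
query mem[0x17]=0x07, mem[0x12]=0xd6, mem[0x1a]=0xa4, mem[0x16]=0x03, mem[0x22]=0x63

MEM[0x17,0x12,0x1a,0x16,0x22] = 07 d6 a4 03 63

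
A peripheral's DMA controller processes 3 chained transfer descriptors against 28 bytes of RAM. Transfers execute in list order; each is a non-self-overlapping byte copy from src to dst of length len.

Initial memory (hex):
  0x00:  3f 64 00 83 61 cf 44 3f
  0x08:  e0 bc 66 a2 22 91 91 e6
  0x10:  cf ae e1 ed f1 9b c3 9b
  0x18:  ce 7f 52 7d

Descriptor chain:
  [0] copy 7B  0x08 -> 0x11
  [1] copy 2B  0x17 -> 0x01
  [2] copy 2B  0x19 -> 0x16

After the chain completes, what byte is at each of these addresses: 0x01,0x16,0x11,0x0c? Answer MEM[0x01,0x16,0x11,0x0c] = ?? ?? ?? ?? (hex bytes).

[0] 0x08->0x11 len=7 : e0 bc 66 a2 22 91 91
[1] 0x17->0x01 len=2 : 91 ce
[2] 0x19->0x16 len=2 : 7f 52
query mem[0x01]=0x91, mem[0x16]=0x7f, mem[0x11]=0xe0, mem[0x0c]=0x22

MEM[0x01,0x16,0x11,0x0c] = 91 7f e0 22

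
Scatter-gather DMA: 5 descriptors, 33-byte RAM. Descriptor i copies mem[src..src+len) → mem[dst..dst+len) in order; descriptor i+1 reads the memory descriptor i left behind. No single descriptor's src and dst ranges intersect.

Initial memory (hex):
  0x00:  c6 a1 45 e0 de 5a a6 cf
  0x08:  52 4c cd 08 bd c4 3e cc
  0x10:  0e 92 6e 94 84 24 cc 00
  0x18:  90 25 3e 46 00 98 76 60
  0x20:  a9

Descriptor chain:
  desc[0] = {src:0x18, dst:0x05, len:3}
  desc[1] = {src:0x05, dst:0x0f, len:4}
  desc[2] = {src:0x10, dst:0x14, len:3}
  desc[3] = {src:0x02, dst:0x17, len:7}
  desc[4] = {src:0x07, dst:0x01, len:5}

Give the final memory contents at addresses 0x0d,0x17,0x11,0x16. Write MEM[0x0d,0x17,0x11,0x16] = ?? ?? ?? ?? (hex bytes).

MEM[0x0d,0x17,0x11,0x16] = c4 45 3e 52

D0: mem[0x05..0x07] <- [90 25 3e]
D1: mem[0x0f..0x12] <- [90 25 3e 52]
D2: mem[0x14..0x16] <- [25 3e 52]
D3: mem[0x17..0x1d] <- [45 e0 de 90 25 3e 52]
D4: mem[0x01..0x05] <- [3e 52 4c cd 08]
query mem[0x0d]=0xc4, mem[0x17]=0x45, mem[0x11]=0x3e, mem[0x16]=0x52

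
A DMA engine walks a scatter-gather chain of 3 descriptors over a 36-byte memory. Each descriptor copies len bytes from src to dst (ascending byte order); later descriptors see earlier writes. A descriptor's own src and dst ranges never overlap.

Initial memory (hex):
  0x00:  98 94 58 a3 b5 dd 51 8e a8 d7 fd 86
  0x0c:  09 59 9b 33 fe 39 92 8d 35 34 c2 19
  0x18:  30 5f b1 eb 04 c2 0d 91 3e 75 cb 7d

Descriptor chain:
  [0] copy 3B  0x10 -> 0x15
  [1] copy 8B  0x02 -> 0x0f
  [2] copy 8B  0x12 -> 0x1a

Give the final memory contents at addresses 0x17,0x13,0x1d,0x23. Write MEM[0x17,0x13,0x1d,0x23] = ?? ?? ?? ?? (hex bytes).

MEM[0x17,0x13,0x1d,0x23] = 92 51 a8 7d

#0 dst[0x15+3] := {0xfe,0x39,0x92}
#1 dst[0x0f+8] := {0x58,0xa3,0xb5,0xdd,0x51,0x8e,0xa8,0xd7}
#2 dst[0x1a+8] := {0xdd,0x51,0x8e,0xa8,0xd7,0x92,0x30,0x5f}
query mem[0x17]=0x92, mem[0x13]=0x51, mem[0x1d]=0xa8, mem[0x23]=0x7d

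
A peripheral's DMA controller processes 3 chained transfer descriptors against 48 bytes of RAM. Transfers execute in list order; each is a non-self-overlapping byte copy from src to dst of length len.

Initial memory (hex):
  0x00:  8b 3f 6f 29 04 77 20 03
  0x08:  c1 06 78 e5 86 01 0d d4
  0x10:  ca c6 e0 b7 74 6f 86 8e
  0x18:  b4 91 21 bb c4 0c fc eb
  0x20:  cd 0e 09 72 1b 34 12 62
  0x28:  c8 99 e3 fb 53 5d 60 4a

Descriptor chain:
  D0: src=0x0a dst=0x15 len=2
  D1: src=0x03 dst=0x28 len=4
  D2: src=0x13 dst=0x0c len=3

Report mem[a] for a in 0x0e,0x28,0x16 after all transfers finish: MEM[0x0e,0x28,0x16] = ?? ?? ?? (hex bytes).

MEM[0x0e,0x28,0x16] = 78 29 e5

#0 dst[0x15+2] := {0x78,0xe5}
#1 dst[0x28+4] := {0x29,0x04,0x77,0x20}
#2 dst[0x0c+3] := {0xb7,0x74,0x78}
query mem[0x0e]=0x78, mem[0x28]=0x29, mem[0x16]=0xe5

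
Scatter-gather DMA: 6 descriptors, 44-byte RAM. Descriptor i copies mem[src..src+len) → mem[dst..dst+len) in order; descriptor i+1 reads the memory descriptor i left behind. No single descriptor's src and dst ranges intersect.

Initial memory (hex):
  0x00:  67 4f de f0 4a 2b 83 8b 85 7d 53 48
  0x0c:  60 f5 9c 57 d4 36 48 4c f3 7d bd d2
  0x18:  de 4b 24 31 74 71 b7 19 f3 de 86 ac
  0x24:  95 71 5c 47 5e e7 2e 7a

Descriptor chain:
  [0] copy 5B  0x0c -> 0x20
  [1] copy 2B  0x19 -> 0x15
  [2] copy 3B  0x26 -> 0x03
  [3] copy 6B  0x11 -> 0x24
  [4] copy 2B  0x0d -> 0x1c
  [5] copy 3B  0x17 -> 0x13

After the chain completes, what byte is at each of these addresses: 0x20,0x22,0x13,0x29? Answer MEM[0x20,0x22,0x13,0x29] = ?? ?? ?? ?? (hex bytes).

  after D0: wrote 5B at 0x20 = 60f59c57d4
  after D1: wrote 2B at 0x15 = 4b24
  after D2: wrote 3B at 0x03 = 5c475e
  after D3: wrote 6B at 0x24 = 36484cf34b24
  after D4: wrote 2B at 0x1c = f59c
  after D5: wrote 3B at 0x13 = d2de4b
query mem[0x20]=0x60, mem[0x22]=0x9c, mem[0x13]=0xd2, mem[0x29]=0x24

MEM[0x20,0x22,0x13,0x29] = 60 9c d2 24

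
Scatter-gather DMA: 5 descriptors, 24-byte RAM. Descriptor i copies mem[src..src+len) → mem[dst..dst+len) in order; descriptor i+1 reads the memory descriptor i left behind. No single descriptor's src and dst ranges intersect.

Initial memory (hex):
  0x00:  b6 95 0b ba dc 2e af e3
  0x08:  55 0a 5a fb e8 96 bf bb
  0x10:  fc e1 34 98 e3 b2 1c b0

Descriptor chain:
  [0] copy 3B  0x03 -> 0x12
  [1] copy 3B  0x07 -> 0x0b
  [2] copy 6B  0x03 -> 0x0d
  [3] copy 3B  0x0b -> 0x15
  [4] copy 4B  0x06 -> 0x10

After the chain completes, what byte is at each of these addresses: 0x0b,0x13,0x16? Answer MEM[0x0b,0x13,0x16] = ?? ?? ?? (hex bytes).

MEM[0x0b,0x13,0x16] = e3 0a 55

  after D0: wrote 3B at 0x12 = badc2e
  after D1: wrote 3B at 0x0b = e3550a
  after D2: wrote 6B at 0x0d = badc2eafe355
  after D3: wrote 3B at 0x15 = e355ba
  after D4: wrote 4B at 0x10 = afe3550a
query mem[0x0b]=0xe3, mem[0x13]=0x0a, mem[0x16]=0x55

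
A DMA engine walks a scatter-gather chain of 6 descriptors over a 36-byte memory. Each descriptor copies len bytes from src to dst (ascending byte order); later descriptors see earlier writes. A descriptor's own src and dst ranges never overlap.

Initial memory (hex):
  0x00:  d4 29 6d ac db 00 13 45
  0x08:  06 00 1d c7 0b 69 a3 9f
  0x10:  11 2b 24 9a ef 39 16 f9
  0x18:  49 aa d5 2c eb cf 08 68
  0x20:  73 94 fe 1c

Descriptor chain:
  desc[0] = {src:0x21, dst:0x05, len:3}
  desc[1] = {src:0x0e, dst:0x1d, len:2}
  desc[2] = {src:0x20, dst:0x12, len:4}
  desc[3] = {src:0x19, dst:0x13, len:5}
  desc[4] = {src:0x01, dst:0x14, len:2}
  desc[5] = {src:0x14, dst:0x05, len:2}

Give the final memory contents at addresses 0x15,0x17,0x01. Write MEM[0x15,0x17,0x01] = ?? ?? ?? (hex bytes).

MEM[0x15,0x17,0x01] = 6d a3 29

  after D0: wrote 3B at 0x05 = 94fe1c
  after D1: wrote 2B at 0x1d = a39f
  after D2: wrote 4B at 0x12 = 7394fe1c
  after D3: wrote 5B at 0x13 = aad52ceba3
  after D4: wrote 2B at 0x14 = 296d
  after D5: wrote 2B at 0x05 = 296d
query mem[0x15]=0x6d, mem[0x17]=0xa3, mem[0x01]=0x29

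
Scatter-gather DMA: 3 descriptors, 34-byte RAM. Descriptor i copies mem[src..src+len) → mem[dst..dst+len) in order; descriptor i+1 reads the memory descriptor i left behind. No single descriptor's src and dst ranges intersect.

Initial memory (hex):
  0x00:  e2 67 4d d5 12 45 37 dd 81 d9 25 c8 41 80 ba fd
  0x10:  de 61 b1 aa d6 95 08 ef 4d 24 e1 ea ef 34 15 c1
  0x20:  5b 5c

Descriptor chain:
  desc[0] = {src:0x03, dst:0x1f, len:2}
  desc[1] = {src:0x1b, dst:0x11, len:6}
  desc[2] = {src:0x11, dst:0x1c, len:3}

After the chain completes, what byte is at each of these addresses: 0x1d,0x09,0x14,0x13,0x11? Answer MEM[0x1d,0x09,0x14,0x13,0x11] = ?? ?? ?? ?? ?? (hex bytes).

MEM[0x1d,0x09,0x14,0x13,0x11] = ef d9 15 34 ea

#0 dst[0x1f+2] := {0xd5,0x12}
#1 dst[0x11+6] := {0xea,0xef,0x34,0x15,0xd5,0x12}
#2 dst[0x1c+3] := {0xea,0xef,0x34}
query mem[0x1d]=0xef, mem[0x09]=0xd9, mem[0x14]=0x15, mem[0x13]=0x34, mem[0x11]=0xea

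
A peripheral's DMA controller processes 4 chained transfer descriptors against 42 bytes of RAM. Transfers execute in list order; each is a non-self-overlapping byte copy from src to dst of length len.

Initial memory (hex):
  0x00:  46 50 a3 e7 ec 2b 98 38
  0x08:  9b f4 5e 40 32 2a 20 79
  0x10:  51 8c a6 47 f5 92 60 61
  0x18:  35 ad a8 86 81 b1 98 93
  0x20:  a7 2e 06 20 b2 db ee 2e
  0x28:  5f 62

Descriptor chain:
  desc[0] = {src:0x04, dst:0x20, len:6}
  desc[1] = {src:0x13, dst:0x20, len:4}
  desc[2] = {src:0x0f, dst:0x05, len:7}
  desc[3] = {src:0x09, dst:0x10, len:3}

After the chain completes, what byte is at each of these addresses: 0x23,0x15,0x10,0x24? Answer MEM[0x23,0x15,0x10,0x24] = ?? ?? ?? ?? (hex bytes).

D0: mem[0x20..0x25] <- [ec 2b 98 38 9b f4]
D1: mem[0x20..0x23] <- [47 f5 92 60]
D2: mem[0x05..0x0b] <- [79 51 8c a6 47 f5 92]
D3: mem[0x10..0x12] <- [47 f5 92]
query mem[0x23]=0x60, mem[0x15]=0x92, mem[0x10]=0x47, mem[0x24]=0x9b

MEM[0x23,0x15,0x10,0x24] = 60 92 47 9b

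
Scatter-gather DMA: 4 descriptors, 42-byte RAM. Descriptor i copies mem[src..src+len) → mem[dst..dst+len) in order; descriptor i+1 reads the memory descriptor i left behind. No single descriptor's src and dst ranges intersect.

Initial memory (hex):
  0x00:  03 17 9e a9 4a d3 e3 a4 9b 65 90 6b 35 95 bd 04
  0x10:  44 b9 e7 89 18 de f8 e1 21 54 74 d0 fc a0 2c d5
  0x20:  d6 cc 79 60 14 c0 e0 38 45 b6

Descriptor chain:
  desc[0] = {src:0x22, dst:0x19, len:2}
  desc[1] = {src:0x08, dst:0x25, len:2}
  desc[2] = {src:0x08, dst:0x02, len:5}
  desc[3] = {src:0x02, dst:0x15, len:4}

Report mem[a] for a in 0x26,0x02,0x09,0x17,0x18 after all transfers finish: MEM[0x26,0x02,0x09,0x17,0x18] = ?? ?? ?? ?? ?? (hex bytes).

MEM[0x26,0x02,0x09,0x17,0x18] = 65 9b 65 90 6b

  after D0: wrote 2B at 0x19 = 7960
  after D1: wrote 2B at 0x25 = 9b65
  after D2: wrote 5B at 0x02 = 9b65906b35
  after D3: wrote 4B at 0x15 = 9b65906b
query mem[0x26]=0x65, mem[0x02]=0x9b, mem[0x09]=0x65, mem[0x17]=0x90, mem[0x18]=0x6b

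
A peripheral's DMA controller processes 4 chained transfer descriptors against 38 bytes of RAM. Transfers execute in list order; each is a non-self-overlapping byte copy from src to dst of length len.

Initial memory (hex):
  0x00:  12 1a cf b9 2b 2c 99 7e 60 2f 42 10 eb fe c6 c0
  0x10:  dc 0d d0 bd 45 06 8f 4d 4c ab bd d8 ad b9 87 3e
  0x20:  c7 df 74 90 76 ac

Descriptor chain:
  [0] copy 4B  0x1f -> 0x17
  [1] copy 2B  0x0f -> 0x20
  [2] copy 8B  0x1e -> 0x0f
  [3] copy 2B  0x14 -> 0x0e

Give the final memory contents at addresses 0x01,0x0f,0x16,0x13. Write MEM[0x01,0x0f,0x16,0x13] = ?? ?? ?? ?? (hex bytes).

MEM[0x01,0x0f,0x16,0x13] = 1a 76 ac 74

D0: mem[0x17..0x1a] <- [3e c7 df 74]
D1: mem[0x20..0x21] <- [c0 dc]
D2: mem[0x0f..0x16] <- [87 3e c0 dc 74 90 76 ac]
D3: mem[0x0e..0x0f] <- [90 76]
query mem[0x01]=0x1a, mem[0x0f]=0x76, mem[0x16]=0xac, mem[0x13]=0x74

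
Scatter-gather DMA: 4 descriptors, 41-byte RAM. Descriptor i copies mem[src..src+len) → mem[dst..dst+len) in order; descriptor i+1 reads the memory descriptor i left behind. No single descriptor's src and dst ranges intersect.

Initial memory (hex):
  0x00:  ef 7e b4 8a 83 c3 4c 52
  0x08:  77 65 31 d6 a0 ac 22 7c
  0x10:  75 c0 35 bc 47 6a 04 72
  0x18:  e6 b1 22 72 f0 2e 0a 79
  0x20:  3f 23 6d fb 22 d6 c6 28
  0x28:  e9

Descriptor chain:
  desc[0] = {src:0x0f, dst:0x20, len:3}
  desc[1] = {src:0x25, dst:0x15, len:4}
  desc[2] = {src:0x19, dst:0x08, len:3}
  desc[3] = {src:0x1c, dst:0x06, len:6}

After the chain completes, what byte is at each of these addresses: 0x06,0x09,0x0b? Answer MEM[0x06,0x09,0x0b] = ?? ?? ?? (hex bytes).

  after D0: wrote 3B at 0x20 = 7c75c0
  after D1: wrote 4B at 0x15 = d6c628e9
  after D2: wrote 3B at 0x08 = b12272
  after D3: wrote 6B at 0x06 = f02e0a797c75
query mem[0x06]=0xf0, mem[0x09]=0x79, mem[0x0b]=0x75

MEM[0x06,0x09,0x0b] = f0 79 75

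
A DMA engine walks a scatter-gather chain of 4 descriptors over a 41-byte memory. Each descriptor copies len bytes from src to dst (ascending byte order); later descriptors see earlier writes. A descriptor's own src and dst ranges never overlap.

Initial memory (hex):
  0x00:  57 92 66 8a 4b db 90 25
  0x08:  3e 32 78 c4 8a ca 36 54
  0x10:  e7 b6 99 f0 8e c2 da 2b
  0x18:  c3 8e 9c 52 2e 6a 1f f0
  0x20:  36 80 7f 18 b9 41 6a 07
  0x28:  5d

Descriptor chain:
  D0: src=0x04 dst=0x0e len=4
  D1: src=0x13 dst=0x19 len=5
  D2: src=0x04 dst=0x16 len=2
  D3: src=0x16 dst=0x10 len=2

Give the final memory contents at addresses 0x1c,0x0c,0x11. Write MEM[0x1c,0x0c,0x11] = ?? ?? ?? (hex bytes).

MEM[0x1c,0x0c,0x11] = da 8a db

D0: mem[0x0e..0x11] <- [4b db 90 25]
D1: mem[0x19..0x1d] <- [f0 8e c2 da 2b]
D2: mem[0x16..0x17] <- [4b db]
D3: mem[0x10..0x11] <- [4b db]
query mem[0x1c]=0xda, mem[0x0c]=0x8a, mem[0x11]=0xdb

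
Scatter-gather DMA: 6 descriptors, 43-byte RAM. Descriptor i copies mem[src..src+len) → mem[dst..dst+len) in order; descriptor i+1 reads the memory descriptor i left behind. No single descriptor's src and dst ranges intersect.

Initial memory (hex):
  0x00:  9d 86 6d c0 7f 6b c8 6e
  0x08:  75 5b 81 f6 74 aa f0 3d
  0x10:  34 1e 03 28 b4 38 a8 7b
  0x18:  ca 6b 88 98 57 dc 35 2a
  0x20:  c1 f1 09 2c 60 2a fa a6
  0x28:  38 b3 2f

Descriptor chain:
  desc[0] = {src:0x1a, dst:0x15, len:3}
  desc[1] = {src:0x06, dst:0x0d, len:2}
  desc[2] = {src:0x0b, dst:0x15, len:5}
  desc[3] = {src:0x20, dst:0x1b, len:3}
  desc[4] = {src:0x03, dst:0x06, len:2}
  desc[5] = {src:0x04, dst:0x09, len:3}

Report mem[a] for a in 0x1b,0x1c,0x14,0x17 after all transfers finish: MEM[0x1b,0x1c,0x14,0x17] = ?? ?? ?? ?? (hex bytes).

MEM[0x1b,0x1c,0x14,0x17] = c1 f1 b4 c8

[0] 0x1a->0x15 len=3 : 88 98 57
[1] 0x06->0x0d len=2 : c8 6e
[2] 0x0b->0x15 len=5 : f6 74 c8 6e 3d
[3] 0x20->0x1b len=3 : c1 f1 09
[4] 0x03->0x06 len=2 : c0 7f
[5] 0x04->0x09 len=3 : 7f 6b c0
query mem[0x1b]=0xc1, mem[0x1c]=0xf1, mem[0x14]=0xb4, mem[0x17]=0xc8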